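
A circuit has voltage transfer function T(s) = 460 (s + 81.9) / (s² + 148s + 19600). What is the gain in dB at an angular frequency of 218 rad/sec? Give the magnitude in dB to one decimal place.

|j218 + 81.9| = √(218² + 81.9²) = 232.9
|(j218)² + 148(j218) + 19600| = |-27924 + j32264| = 4.267e+04
|T(j218)| = 460 × 232.9 / 4.267e+04 = 2.5105
20 log₁₀(2.5105) = 8.00 dB

8.0 dB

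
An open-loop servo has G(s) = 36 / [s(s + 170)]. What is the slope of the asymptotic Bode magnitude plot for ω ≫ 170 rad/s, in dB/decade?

-40 dB/decade

With 0 zeros and 2 poles, the high-frequency asymptotic slope is 20 × (0 − 2) = -40 dB/decade.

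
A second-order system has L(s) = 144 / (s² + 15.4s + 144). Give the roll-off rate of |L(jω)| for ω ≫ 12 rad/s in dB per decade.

With 0 zeros and 2 poles, the high-frequency asymptotic slope is 20 × (0 − 2) = -40 dB/decade.

-40 dB/decade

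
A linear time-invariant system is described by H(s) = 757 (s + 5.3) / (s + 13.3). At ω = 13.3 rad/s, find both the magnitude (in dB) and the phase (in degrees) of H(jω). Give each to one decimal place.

|H| = 55.2 dB, ∠H = 23.3°

|j13.3 + 5.3| = √(13.3² + 5.3²) = 14.32
|j13.3 + 13.3| = √(13.3² + 13.3²) = 18.81
|H(j13.3)| = 757 × 14.32 / 18.81 = 576.22
20 log₁₀(576.22) = 55.21 dB
∠(j13.3 + 5.3) = arctan(13.3/5.3) = 68.27°
∠(j13.3 + 13.3) = arctan(13.3/13.3) = 45.00°
∠H(j13.3) = 68.27° − 45.00° = 23.27°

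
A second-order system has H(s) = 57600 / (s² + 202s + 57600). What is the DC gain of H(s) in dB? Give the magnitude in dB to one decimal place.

0.0 dB

H(0) = 57600 / 57600 = 1
20 log₁₀(1) = 0.00 dB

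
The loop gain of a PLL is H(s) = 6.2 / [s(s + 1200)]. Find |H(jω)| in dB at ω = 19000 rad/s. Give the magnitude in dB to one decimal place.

-155.3 dB

|j19000 + 1200| = √(19000² + 1200²) = 1.904e+04
|j19000| = 1.9e+04
|H(j19000)| = 6.2 / (1.904e+04 × 1.9e+04) = 1.714e-08
20 log₁₀(1.714e-08) = -155.32 dB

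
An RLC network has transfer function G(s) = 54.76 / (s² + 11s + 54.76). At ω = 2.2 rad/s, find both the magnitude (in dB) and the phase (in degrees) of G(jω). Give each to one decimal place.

|G| = -0.1 dB, ∠G = -25.9°

|(j2.2)² + 11(j2.2) + 54.76| = |49.92 + j24.2| = 55.48
|G(j2.2)| = 54.76 / 55.48 = 0.98708
20 log₁₀(0.98708) = -0.11 dB
∠[(j2.2)² + 11(j2.2) + 54.76] = ∠[49.92 + j24.2] = 25.86°
∠G(j2.2) = −25.86° = -25.86°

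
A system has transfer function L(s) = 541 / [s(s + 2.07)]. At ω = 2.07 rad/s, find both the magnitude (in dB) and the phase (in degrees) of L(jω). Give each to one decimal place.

|L| = 39.0 dB, ∠L = -135.0°

|j2.07 + 2.07| = √(2.07² + 2.07²) = 2.927
|j2.07| = 2.07
|L(j2.07)| = 541 / (2.927 × 2.07) = 89.277
20 log₁₀(89.277) = 39.01 dB
∠(j2.07 + 2.07) = arctan(2.07/2.07) = 45.00°
∠(j2.07) = 90.00°
∠L(j2.07) = − (45.00° + 90.00°) = -135.00°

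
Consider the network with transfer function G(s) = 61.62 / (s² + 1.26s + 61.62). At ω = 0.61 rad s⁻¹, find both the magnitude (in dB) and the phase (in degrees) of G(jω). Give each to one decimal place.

|G| = 0.1 dB, ∠G = -0.7°

|(j0.61)² + 1.26(j0.61) + 61.62| = |61.248 + j0.7686| = 61.25
|G(j0.61)| = 61.62 / 61.25 = 1.006
20 log₁₀(1.006) = 0.05 dB
∠[(j0.61)² + 1.26(j0.61) + 61.62] = ∠[61.248 + j0.7686] = 0.72°
∠G(j0.61) = −0.72° = -0.72°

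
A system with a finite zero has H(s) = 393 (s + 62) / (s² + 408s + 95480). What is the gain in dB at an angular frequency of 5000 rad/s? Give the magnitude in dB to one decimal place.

|j5000 + 62| = √(5000² + 62²) = 5000
|(j5000)² + 408(j5000) + 95480| = |-2.4905e+07 + j2.04e+06| = 2.499e+07
|H(j5000)| = 393 × 5000 / 2.499e+07 = 0.078644
20 log₁₀(0.078644) = -22.09 dB

-22.1 dB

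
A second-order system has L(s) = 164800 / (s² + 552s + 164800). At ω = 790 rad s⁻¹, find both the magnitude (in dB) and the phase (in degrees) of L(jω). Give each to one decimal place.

|L| = -11.7 dB, ∠L = -136.5°

|(j790)² + 552(j790) + 164800| = |-4.593e+05 + j4.3608e+05| = 6.333e+05
|L(j790)| = 164800 / 6.333e+05 = 0.26021
20 log₁₀(0.26021) = -11.69 dB
∠[(j790)² + 552(j790) + 164800] = ∠[-4.593e+05 + j4.3608e+05] = 136.49°
∠L(j790) = −136.49° = -136.49°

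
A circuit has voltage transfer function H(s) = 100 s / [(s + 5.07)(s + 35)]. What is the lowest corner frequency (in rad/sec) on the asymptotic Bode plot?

Break frequencies occur at each pole and zero magnitude: 5.07 rad/sec, 35 rad/sec.
The lowest is 5.07 rad/sec.

5.07 rad/sec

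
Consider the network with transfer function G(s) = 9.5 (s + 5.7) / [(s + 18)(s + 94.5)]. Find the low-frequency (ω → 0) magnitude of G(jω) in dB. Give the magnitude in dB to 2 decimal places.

G(0) = 9.5 × 5.7 / (18 × 94.5) = 0.031834
20 log₁₀(0.031834) = -29.942 dB

-29.94 dB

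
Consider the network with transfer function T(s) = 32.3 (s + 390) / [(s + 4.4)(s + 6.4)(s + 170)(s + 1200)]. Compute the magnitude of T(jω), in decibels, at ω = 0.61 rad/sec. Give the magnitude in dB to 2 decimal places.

|j0.61 + 390| = √(0.61² + 390²) = 390
|j0.61 + 4.4| = √(0.61² + 4.4²) = 4.442
|j0.61 + 6.4| = √(0.61² + 6.4²) = 6.429
|j0.61 + 170| = √(0.61² + 170²) = 170
|j0.61 + 1200| = √(0.61² + 1200²) = 1200
|T(j0.61)| = 32.3 × 390 / (4.442 × 6.429 × 170 × 1200) = 0.0021622
20 log₁₀(0.0021622) = -53.302 dB

-53.30 dB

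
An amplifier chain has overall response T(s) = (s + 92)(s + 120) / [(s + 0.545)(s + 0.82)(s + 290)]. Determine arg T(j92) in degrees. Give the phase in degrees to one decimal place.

-114.3°

∠(j92 + 92) = arctan(92/92) = 45.00°
∠(j92 + 120) = arctan(92/120) = 37.48°
∠(j92 + 0.545) = arctan(92/0.545) = 89.66°
∠(j92 + 0.82) = arctan(92/0.82) = 89.49°
∠(j92 + 290) = arctan(92/290) = 17.60°
∠T(j92) = 45.00° + 37.48° − (89.66° + 89.49° + 17.60°) = -114.27°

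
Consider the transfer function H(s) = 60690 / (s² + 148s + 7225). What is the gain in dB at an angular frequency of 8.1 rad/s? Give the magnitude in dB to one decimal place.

18.4 dB

|(j8.1)² + 148(j8.1) + 7225| = |7159.4 + j1198.8| = 7259
|H(j8.1)| = 60690 / 7259 = 8.3606
20 log₁₀(8.3606) = 18.44 dB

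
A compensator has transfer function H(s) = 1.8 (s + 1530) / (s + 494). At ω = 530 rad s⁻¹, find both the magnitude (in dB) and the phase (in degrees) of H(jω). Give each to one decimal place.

|H| = 12.1 dB, ∠H = -27.9°

|j530 + 1530| = √(530² + 1530²) = 1619
|j530 + 494| = √(530² + 494²) = 724.5
|H(j530)| = 1.8 × 1619 / 724.5 = 4.0227
20 log₁₀(4.0227) = 12.09 dB
∠(j530 + 1530) = arctan(530/1530) = 19.11°
∠(j530 + 494) = arctan(530/494) = 47.01°
∠H(j530) = 19.11° − 47.01° = -27.91°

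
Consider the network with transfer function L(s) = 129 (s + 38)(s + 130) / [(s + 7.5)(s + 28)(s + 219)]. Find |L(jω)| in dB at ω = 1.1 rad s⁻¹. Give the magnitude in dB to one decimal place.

22.7 dB

|j1.1 + 38| = √(1.1² + 38²) = 38.02
|j1.1 + 130| = √(1.1² + 130²) = 130
|j1.1 + 7.5| = √(1.1² + 7.5²) = 7.58
|j1.1 + 28| = √(1.1² + 28²) = 28.02
|j1.1 + 219| = √(1.1² + 219²) = 219
|L(j1.1)| = 129 × 38.02 × 130 / (7.58 × 28.02 × 219) = 13.705
20 log₁₀(13.705) = 22.74 dB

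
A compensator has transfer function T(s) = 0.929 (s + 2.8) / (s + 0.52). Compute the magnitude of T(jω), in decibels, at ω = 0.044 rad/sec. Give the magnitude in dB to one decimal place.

|j0.044 + 2.8| = √(0.044² + 2.8²) = 2.8
|j0.044 + 0.52| = √(0.044² + 0.52²) = 0.5219
|T(j0.044)| = 0.929 × 2.8 / 0.5219 = 4.9851
20 log₁₀(4.9851) = 13.95 dB

14.0 dB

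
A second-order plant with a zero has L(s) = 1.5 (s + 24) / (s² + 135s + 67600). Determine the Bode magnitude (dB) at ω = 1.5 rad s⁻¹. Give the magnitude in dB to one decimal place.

-65.5 dB

|j1.5 + 24| = √(1.5² + 24²) = 24.05
|(j1.5)² + 135(j1.5) + 67600| = |67598 + j202.5| = 6.76e+04
|L(j1.5)| = 1.5 × 24.05 / 6.76e+04 = 0.0005336
20 log₁₀(0.0005336) = -65.46 dB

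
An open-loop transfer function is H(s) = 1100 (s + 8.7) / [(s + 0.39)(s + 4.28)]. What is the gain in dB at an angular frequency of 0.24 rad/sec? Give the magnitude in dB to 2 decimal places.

|j0.24 + 8.7| = √(0.24² + 8.7²) = 8.703
|j0.24 + 0.39| = √(0.24² + 0.39²) = 0.4579
|j0.24 + 4.28| = √(0.24² + 4.28²) = 4.287
|H(j0.24)| = 1100 × 8.703 / (0.4579 × 4.287) = 4877
20 log₁₀(4877) = 73.763 dB

73.76 dB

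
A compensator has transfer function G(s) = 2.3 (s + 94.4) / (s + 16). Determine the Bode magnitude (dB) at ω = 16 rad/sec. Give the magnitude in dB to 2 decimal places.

19.76 dB

|j16 + 94.4| = √(16² + 94.4²) = 95.75
|j16 + 16| = √(16² + 16²) = 22.63
|G(j16)| = 2.3 × 95.75 / 22.63 = 9.7323
20 log₁₀(9.7323) = 19.764 dB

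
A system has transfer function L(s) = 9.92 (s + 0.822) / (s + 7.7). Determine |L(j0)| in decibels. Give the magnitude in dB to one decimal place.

L(0) = 9.92 × 0.822 / 7.7 = 1.059
20 log₁₀(1.059) = 0.50 dB

0.5 dB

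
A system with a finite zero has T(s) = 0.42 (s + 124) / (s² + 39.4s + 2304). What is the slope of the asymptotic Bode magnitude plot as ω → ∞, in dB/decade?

-20 dB/decade

With 1 zero and 2 poles, the high-frequency asymptotic slope is 20 × (1 − 2) = -20 dB/decade.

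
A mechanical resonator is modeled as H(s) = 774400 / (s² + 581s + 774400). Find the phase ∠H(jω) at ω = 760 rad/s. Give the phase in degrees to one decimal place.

∠[(j760)² + 581(j760) + 774400] = ∠[1.968e+05 + j4.4156e+05] = 65.98°
∠H(j760) = −65.98° = -65.98°

-66.0°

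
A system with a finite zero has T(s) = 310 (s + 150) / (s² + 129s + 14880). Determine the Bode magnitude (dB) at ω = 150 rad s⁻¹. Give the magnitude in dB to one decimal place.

10.0 dB

|j150 + 150| = √(150² + 150²) = 212.1
|(j150)² + 129(j150) + 14880| = |-7620 + j19350| = 2.08e+04
|T(j150)| = 310 × 212.1 / 2.08e+04 = 3.1621
20 log₁₀(3.1621) = 10.00 dB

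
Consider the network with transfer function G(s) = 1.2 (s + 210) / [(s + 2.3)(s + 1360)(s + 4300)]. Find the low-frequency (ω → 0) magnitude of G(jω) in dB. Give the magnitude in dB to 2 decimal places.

-94.55 dB

G(0) = 1.2 × 210 / (2.3 × 1360 × 4300) = 1.8736e-05
20 log₁₀(1.8736e-05) = -94.547 dB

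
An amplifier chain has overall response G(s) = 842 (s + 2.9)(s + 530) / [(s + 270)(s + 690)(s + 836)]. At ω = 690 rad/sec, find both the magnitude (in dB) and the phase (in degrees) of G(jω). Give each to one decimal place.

|j690 + 2.9| = √(690² + 2.9²) = 690
|j690 + 530| = √(690² + 530²) = 870.1
|j690 + 270| = √(690² + 270²) = 740.9
|j690 + 690| = √(690² + 690²) = 975.8
|j690 + 836| = √(690² + 836²) = 1084
|G(j690)| = 842 × 690 × 870.1 / (740.9 × 975.8 × 1084) = 0.64498
20 log₁₀(0.64498) = -3.81 dB
∠(j690 + 2.9) = arctan(690/2.9) = 89.76°
∠(j690 + 530) = arctan(690/530) = 52.47°
∠(j690 + 270) = arctan(690/270) = 68.63°
∠(j690 + 690) = arctan(690/690) = 45.00°
∠(j690 + 836) = arctan(690/836) = 39.53°
∠G(j690) = 89.76° + 52.47° − (68.63° + 45.00° + 39.53°) = -10.93°

|G| = -3.8 dB, ∠G = -10.9°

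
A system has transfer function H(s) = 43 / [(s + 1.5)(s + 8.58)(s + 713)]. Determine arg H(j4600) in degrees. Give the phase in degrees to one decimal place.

-261.1°

∠(j4600 + 1.5) = arctan(4600/1.5) = 89.98°
∠(j4600 + 8.58) = arctan(4600/8.58) = 89.89°
∠(j4600 + 713) = arctan(4600/713) = 81.19°
∠H(j4600) = − (89.98° + 89.89° + 81.19°) = -261.06°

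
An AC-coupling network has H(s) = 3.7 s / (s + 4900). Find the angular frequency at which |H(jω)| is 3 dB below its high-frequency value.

For a single-pole high-pass, the −3 dB point is at the pole: ω = 4900 rad/s.

4900 rad/s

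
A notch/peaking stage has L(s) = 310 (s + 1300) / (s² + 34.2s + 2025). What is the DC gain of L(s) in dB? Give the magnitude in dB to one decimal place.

L(0) = 310 × 1300 / 2025 = 199.01
20 log₁₀(199.01) = 45.98 dB

46.0 dB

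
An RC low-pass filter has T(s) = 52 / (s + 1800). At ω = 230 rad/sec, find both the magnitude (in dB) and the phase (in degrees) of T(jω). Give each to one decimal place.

|T| = -30.9 dB, ∠T = -7.3°

|j230 + 1800| = √(230² + 1800²) = 1815
|T(j230)| = 52 / 1815 = 0.028656
20 log₁₀(0.028656) = -30.86 dB
∠(j230 + 1800) = arctan(230/1800) = 7.28°
∠T(j230) = −7.28° = -7.28°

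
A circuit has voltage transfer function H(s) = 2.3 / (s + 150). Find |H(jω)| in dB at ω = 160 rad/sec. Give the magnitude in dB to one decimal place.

-39.6 dB

|j160 + 150| = √(160² + 150²) = 219.3
|H(j160)| = 2.3 / 219.3 = 0.010487
20 log₁₀(0.010487) = -39.59 dB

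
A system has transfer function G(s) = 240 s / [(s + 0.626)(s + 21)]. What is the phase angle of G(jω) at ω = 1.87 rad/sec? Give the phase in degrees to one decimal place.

13.4 deg

∠(j1.87) = 90.00°
∠(j1.87 + 0.626) = arctan(1.87/0.626) = 71.49°
∠(j1.87 + 21) = arctan(1.87/21) = 5.09°
∠G(j1.87) = 90.00° − (71.49° + 5.09°) = 13.42°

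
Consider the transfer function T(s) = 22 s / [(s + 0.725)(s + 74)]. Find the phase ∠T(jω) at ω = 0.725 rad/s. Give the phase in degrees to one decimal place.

∠(j0.725) = 90.00°
∠(j0.725 + 0.725) = arctan(0.725/0.725) = 45.00°
∠(j0.725 + 74) = arctan(0.725/74) = 0.56°
∠T(j0.725) = 90.00° − (45.00° + 0.56°) = 44.44°

44.4 deg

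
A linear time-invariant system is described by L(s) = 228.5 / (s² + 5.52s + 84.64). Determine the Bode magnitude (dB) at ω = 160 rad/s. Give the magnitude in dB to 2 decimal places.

-40.96 dB

|(j160)² + 5.52(j160) + 84.64| = |-25515 + j883.2| = 2.553e+04
|L(j160)| = 228.5 / 2.553e+04 = 0.00895
20 log₁₀(0.00895) = -40.964 dB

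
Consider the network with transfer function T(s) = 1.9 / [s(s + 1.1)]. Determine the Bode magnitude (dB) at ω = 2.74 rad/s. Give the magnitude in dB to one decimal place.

|j2.74 + 1.1| = √(2.74² + 1.1²) = 2.953
|j2.74| = 2.74
|T(j2.74)| = 1.9 / (2.953 × 2.74) = 0.23486
20 log₁₀(0.23486) = -12.58 dB

-12.6 dB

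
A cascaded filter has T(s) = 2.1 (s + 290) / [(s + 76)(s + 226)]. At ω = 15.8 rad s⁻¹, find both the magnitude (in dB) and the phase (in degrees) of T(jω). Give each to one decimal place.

|j15.8 + 290| = √(15.8² + 290²) = 290.4
|j15.8 + 76| = √(15.8² + 76²) = 77.62
|j15.8 + 226| = √(15.8² + 226²) = 226.6
|T(j15.8)| = 2.1 × 290.4 / (77.62 × 226.6) = 0.034681
20 log₁₀(0.034681) = -29.20 dB
∠(j15.8 + 290) = arctan(15.8/290) = 3.12°
∠(j15.8 + 76) = arctan(15.8/76) = 11.74°
∠(j15.8 + 226) = arctan(15.8/226) = 4.00°
∠T(j15.8) = 3.12° − (11.74° + 4.00°) = -12.62°

|T| = -29.2 dB, ∠T = -12.6 deg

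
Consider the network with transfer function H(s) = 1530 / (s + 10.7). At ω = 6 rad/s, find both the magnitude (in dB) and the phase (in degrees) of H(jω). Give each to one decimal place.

|j6 + 10.7| = √(6² + 10.7²) = 12.27
|H(j6)| = 1530 / 12.27 = 124.72
20 log₁₀(124.72) = 41.92 dB
∠(j6 + 10.7) = arctan(6/10.7) = 29.28°
∠H(j6) = −29.28° = -29.28°

|H| = 41.9 dB, ∠H = -29.3°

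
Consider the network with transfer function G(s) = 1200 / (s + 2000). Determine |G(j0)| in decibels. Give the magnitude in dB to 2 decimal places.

-4.44 dB

G(0) = 1200 / 2000 = 0.6
20 log₁₀(0.6) = -4.437 dB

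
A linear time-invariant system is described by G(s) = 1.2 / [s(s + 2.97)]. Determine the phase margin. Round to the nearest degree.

82°

Gain crossover: |G(jω)| = 1 at ω ≈ 0.4 rad/sec.
∠G(j0.4) = −90° − arctan(0.4/2.97) ≈ -97.68°
PM = 180° + (-97.68°) = 82.32°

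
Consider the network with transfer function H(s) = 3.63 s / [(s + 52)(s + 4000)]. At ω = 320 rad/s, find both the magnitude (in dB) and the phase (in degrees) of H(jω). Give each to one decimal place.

|H| = -61.0 dB, ∠H = 4.7°

|j320| = 320
|j320 + 52| = √(320² + 52²) = 324.2
|j320 + 4000| = √(320² + 4000²) = 4013
|H(j320)| = 3.63 × 320 / (324.2 × 4013) = 0.0008929
20 log₁₀(0.0008929) = -60.98 dB
∠(j320) = 90.00°
∠(j320 + 52) = arctan(320/52) = 80.77°
∠(j320 + 4000) = arctan(320/4000) = 4.57°
∠H(j320) = 90.00° − (80.77° + 4.57°) = 4.66°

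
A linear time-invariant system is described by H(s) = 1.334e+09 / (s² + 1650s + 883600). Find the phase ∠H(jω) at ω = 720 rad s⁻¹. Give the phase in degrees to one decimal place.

∠[(j720)² + 1650(j720) + 883600] = ∠[3.652e+05 + j1.188e+06] = 72.91°
∠H(j720) = −72.91° = -72.91°

-72.9°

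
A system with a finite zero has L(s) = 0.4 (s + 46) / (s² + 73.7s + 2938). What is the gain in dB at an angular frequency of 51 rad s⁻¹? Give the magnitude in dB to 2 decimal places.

-42.76 dB

|j51 + 46| = √(51² + 46²) = 68.68
|(j51)² + 73.7(j51) + 2938| = |337 + j3758.7| = 3774
|L(j51)| = 0.4 × 68.68 / 3774 = 0.0072798
20 log₁₀(0.0072798) = -42.758 dB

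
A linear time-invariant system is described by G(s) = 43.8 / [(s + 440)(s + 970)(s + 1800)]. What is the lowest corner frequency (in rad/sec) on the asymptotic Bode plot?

Break frequencies occur at each pole and zero magnitude: 440 rad/sec, 970 rad/sec, 1800 rad/sec.
The lowest is 440 rad/sec.

440 rad/sec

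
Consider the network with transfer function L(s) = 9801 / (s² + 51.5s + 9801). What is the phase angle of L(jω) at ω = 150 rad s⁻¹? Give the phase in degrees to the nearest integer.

-149 deg

∠[(j150)² + 51.5(j150) + 9801] = ∠[-12699 + j7725] = 148.69°
∠L(j150) = −148.69° = -148.69°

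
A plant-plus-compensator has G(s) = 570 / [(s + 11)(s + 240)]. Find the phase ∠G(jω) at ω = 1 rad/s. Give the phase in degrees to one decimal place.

-5.4°

∠(j1 + 11) = arctan(1/11) = 5.19°
∠(j1 + 240) = arctan(1/240) = 0.24°
∠G(j1) = − (5.19° + 0.24°) = -5.43°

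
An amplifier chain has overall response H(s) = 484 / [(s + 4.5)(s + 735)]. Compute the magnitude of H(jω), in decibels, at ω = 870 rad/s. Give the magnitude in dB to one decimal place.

-66.2 dB

|j870 + 4.5| = √(870² + 4.5²) = 870
|j870 + 735| = √(870² + 735²) = 1139
|H(j870)| = 484 / (870 × 1139) = 0.00048846
20 log₁₀(0.00048846) = -66.22 dB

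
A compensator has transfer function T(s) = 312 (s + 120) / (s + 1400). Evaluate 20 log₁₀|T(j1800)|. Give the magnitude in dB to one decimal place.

47.8 dB

|j1800 + 120| = √(1800² + 120²) = 1804
|j1800 + 1400| = √(1800² + 1400²) = 2280
|T(j1800)| = 312 × 1804 / 2280 = 246.82
20 log₁₀(246.82) = 47.85 dB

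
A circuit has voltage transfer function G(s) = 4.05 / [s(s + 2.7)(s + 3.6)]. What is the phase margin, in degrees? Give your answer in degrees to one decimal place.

74.9°

Gain crossover: |G(jω)| = 1 at ω ≈ 0.409 rad/s.
∠G(j0.409) = −90° − arctan(0.409/2.7) − arctan(0.409/3.6) ≈ -105.11°
PM = 180° + (-105.11°) = 74.89°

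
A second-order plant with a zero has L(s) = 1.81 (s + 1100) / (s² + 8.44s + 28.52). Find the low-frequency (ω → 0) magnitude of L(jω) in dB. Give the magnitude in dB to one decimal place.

36.9 dB

L(0) = 1.81 × 1100 / 28.52 = 69.811
20 log₁₀(69.811) = 36.88 dB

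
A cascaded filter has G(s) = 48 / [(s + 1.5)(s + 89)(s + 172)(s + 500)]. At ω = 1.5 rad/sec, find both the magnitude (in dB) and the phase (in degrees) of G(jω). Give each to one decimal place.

|j1.5 + 1.5| = √(1.5² + 1.5²) = 2.121
|j1.5 + 89| = √(1.5² + 89²) = 89.01
|j1.5 + 172| = √(1.5² + 172²) = 172
|j1.5 + 500| = √(1.5² + 500²) = 500
|G(j1.5)| = 48 / (2.121 × 89.01 × 172 × 500) = 2.9557e-06
20 log₁₀(2.9557e-06) = -110.59 dB
∠(j1.5 + 1.5) = arctan(1.5/1.5) = 45.00°
∠(j1.5 + 89) = arctan(1.5/89) = 0.97°
∠(j1.5 + 172) = arctan(1.5/172) = 0.50°
∠(j1.5 + 500) = arctan(1.5/500) = 0.17°
∠G(j1.5) = − (45.00° + 0.97° + 0.50° + 0.17°) = -46.64°

|G| = -110.6 dB, ∠G = -46.6 deg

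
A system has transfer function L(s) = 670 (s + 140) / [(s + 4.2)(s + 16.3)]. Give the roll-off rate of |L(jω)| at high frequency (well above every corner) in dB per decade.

With 1 zero and 2 poles, the high-frequency asymptotic slope is 20 × (1 − 2) = -20 dB/decade.

-20 dB/decade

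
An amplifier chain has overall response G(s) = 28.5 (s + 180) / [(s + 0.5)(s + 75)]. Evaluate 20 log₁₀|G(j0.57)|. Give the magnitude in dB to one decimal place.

|j0.57 + 180| = √(0.57² + 180²) = 180
|j0.57 + 0.5| = √(0.57² + 0.5²) = 0.7582
|j0.57 + 75| = √(0.57² + 75²) = 75
|G(j0.57)| = 28.5 × 180 / (0.7582 × 75) = 90.209
20 log₁₀(90.209) = 39.10 dB

39.1 dB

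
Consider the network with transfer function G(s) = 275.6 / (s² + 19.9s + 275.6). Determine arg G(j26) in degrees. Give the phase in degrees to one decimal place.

-127.7 deg

∠[(j26)² + 19.9(j26) + 275.6] = ∠[-400.4 + j517.4] = 127.74°
∠G(j26) = −127.74° = -127.74°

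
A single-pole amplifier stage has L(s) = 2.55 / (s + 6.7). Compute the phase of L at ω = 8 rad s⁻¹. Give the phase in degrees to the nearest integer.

-50 deg

∠(j8 + 6.7) = arctan(8/6.7) = 50.05°
∠L(j8) = −50.05° = -50.05°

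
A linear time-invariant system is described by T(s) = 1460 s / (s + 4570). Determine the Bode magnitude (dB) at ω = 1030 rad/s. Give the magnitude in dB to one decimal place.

50.1 dB

|j1030| = 1030
|j1030 + 4570| = √(1030² + 4570²) = 4685
|T(j1030)| = 1460 × 1030 / 4685 = 321.01
20 log₁₀(321.01) = 50.13 dB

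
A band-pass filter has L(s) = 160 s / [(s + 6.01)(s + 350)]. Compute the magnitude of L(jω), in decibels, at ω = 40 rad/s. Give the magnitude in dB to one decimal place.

-7.0 dB

|j40| = 40
|j40 + 6.01| = √(40² + 6.01²) = 40.45
|j40 + 350| = √(40² + 350²) = 352.3
|L(j40)| = 160 × 40 / (40.45 × 352.3) = 0.44914
20 log₁₀(0.44914) = -6.95 dB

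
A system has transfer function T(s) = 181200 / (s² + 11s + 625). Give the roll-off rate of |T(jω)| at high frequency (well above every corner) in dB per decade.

-40 dB/decade

With 0 zeros and 2 poles, the high-frequency asymptotic slope is 20 × (0 − 2) = -40 dB/decade.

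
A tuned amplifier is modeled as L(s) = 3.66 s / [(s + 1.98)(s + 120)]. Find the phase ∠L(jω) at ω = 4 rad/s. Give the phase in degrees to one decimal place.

∠(j4) = 90.00°
∠(j4 + 1.98) = arctan(4/1.98) = 63.66°
∠(j4 + 120) = arctan(4/120) = 1.91°
∠L(j4) = 90.00° − (63.66° + 1.91°) = 24.43°

24.4 deg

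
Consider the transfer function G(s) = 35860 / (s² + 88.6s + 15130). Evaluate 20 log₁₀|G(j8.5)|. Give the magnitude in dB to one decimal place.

|(j8.5)² + 88.6(j8.5) + 15130| = |15058 + j753.1| = 1.508e+04
|G(j8.5)| = 35860 / 1.508e+04 = 2.3785
20 log₁₀(2.3785) = 7.53 dB

7.5 dB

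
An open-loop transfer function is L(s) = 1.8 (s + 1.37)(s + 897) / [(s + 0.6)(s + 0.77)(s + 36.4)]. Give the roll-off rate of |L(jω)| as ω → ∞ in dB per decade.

With 2 zeros and 3 poles, the high-frequency asymptotic slope is 20 × (2 − 3) = -20 dB/decade.

-20 dB/decade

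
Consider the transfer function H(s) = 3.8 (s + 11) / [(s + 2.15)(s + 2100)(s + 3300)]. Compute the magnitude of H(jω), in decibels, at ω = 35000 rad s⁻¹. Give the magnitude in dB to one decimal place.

|j35000 + 11| = √(35000² + 11²) = 3.5e+04
|j35000 + 2.15| = √(35000² + 2.15²) = 3.5e+04
|j35000 + 2100| = √(35000² + 2100²) = 3.506e+04
|j35000 + 3300| = √(35000² + 3300²) = 3.516e+04
|H(j35000)| = 3.8 × 3.5e+04 / (3.5e+04 × 3.506e+04 × 3.516e+04) = 3.0828e-09
20 log₁₀(3.0828e-09) = -170.22 dB

-170.2 dB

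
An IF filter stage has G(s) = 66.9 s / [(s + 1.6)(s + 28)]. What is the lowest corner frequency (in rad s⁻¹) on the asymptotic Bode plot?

Break frequencies occur at each pole and zero magnitude: 1.6 rad s⁻¹, 28 rad s⁻¹.
The lowest is 1.6 rad s⁻¹.

1.6 rad s⁻¹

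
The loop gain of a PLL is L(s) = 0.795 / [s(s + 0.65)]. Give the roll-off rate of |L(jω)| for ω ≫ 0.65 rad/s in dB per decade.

With 0 zeros and 2 poles, the high-frequency asymptotic slope is 20 × (0 − 2) = -40 dB/decade.

-40 dB/decade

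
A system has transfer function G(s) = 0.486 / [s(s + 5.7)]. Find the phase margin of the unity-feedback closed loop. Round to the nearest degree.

Gain crossover: |G(jω)| = 1 at ω ≈ 0.0853 rad s⁻¹.
∠G(j0.0853) = −90° − arctan(0.0853/5.7) ≈ -90.86°
PM = 180° + (-90.86°) = 89.14°

89°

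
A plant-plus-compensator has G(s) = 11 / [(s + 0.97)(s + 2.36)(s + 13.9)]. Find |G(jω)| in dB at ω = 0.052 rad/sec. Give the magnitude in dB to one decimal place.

|j0.052 + 0.97| = √(0.052² + 0.97²) = 0.9714
|j0.052 + 2.36| = √(0.052² + 2.36²) = 2.361
|j0.052 + 13.9| = √(0.052² + 13.9²) = 13.9
|G(j0.052)| = 11 / (0.9714 × 2.361 × 13.9) = 0.34511
20 log₁₀(0.34511) = -9.24 dB

-9.2 dB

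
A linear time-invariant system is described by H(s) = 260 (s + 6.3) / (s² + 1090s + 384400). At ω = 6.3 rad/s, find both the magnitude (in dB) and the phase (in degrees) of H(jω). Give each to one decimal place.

|H| = -44.4 dB, ∠H = 44.0 deg

|j6.3 + 6.3| = √(6.3² + 6.3²) = 8.91
|(j6.3)² + 1090(j6.3) + 384400| = |3.8436e+05 + j6867| = 3.844e+05
|H(j6.3)| = 260 × 8.91 / 3.844e+05 = 0.0060259
20 log₁₀(0.0060259) = -44.40 dB
∠(j6.3 + 6.3) = arctan(6.3/6.3) = 45.00°
∠[(j6.3)² + 1090(j6.3) + 384400] = ∠[3.8436e+05 + j6867] = 1.02°
∠H(j6.3) = 45.00° − 1.02° = 43.98°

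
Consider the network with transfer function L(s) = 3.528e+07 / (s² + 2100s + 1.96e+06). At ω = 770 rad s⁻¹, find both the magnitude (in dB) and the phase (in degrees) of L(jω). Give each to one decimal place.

|(j770)² + 2100(j770) + 1.96e+06| = |1.3671e+06 + j1.617e+06| = 2.117e+06
|L(j770)| = 3.528e+07 / 2.117e+06 = 16.661
20 log₁₀(16.661) = 24.43 dB
∠[(j770)² + 2100(j770) + 1.96e+06] = ∠[1.3671e+06 + j1.617e+06] = 49.79°
∠L(j770) = −49.79° = -49.79°

|L| = 24.4 dB, ∠L = -49.8°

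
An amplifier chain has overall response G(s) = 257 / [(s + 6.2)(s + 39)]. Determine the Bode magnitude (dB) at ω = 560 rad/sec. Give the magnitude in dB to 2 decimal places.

|j560 + 6.2| = √(560² + 6.2²) = 560
|j560 + 39| = √(560² + 39²) = 561.4
|G(j560)| = 257 / (560 × 561.4) = 0.00081749
20 log₁₀(0.00081749) = -61.750 dB

-61.75 dB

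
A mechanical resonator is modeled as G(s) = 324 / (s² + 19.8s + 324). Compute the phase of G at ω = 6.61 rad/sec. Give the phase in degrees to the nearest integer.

-25°

∠[(j6.61)² + 19.8(j6.61) + 324] = ∠[280.31 + j130.88] = 25.03°
∠G(j6.61) = −25.03° = -25.03°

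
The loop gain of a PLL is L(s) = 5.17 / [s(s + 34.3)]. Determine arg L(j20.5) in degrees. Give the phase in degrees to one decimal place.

∠(j20.5 + 34.3) = arctan(20.5/34.3) = 30.87°
∠(j20.5) = 90.00°
∠L(j20.5) = − (30.87° + 90.00°) = -120.87°

-120.9 deg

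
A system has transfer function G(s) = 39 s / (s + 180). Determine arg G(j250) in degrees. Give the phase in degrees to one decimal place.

35.8°

∠(j250) = 90.00°
∠(j250 + 180) = arctan(250/180) = 54.25°
∠G(j250) = 90.00° − 54.25° = 35.75°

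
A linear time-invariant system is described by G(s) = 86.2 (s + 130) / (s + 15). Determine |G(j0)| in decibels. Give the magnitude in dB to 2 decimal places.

57.47 dB

G(0) = 86.2 × 130 / 15 = 747.07
20 log₁₀(747.07) = 57.467 dB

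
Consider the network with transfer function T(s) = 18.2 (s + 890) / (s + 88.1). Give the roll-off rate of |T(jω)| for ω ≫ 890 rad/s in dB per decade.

0 dB/decade

With 1 zero and 1 pole, the high-frequency asymptotic slope is 20 × (1 − 1) = 0 dB/decade.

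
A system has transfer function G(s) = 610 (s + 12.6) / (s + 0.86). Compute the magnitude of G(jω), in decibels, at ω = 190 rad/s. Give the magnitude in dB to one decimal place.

55.7 dB

|j190 + 12.6| = √(190² + 12.6²) = 190.4
|j190 + 0.86| = √(190² + 0.86²) = 190
|G(j190)| = 610 × 190.4 / 190 = 611.33
20 log₁₀(611.33) = 55.73 dB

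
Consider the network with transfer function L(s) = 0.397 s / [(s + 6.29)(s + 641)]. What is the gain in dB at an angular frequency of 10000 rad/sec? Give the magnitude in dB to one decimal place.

|j10000| = 1e+04
|j10000 + 6.29| = √(10000² + 6.29²) = 1e+04
|j10000 + 641| = √(10000² + 641²) = 1.002e+04
|L(j10000)| = 0.397 × 1e+04 / (1e+04 × 1.002e+04) = 3.9619e-05
20 log₁₀(3.9619e-05) = -88.04 dB

-88.0 dB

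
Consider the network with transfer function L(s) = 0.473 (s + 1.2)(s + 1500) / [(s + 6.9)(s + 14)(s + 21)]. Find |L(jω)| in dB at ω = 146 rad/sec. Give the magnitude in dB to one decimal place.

-29.7 dB

|j146 + 1.2| = √(146² + 1.2²) = 146
|j146 + 1500| = √(146² + 1500²) = 1507
|j146 + 6.9| = √(146² + 6.9²) = 146.2
|j146 + 14| = √(146² + 14²) = 146.7
|j146 + 21| = √(146² + 21²) = 147.5
|L(j146)| = 0.473 × 146 × 1507 / (146.2 × 146.7 × 147.5) = 0.032915
20 log₁₀(0.032915) = -29.65 dB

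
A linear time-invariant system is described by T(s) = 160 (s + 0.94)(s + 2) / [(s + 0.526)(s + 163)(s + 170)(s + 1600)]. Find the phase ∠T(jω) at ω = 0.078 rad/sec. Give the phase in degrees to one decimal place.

∠(j0.078 + 0.94) = arctan(0.078/0.94) = 4.74°
∠(j0.078 + 2) = arctan(0.078/2) = 2.23°
∠(j0.078 + 0.526) = arctan(0.078/0.526) = 8.43°
∠(j0.078 + 163) = arctan(0.078/163) = 0.03°
∠(j0.078 + 170) = arctan(0.078/170) = 0.03°
∠(j0.078 + 1600) = arctan(0.078/1600) = 0.00°
∠T(j0.078) = 4.74° + 2.23° − (8.43° + 0.03° + 0.03° + 0.00°) = -1.51°

-1.5°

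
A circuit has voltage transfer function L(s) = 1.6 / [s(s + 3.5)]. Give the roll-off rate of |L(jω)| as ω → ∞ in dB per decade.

With 0 zeros and 2 poles, the high-frequency asymptotic slope is 20 × (0 − 2) = -40 dB/decade.

-40 dB/decade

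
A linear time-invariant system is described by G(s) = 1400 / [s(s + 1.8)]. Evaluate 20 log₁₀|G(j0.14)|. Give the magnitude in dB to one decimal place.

74.9 dB

|j0.14 + 1.8| = √(0.14² + 1.8²) = 1.805
|j0.14| = 0.14
|G(j0.14)| = 1400 / (1.805 × 0.14) = 5538.8
20 log₁₀(5538.8) = 74.87 dB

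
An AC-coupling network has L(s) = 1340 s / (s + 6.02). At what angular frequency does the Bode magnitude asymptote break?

6.02 rad/s

The single real pole at s = −6.02 gives a corner at ω = 6.02 rad/s.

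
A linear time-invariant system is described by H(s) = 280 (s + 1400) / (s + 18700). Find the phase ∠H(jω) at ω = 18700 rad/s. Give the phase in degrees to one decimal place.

40.7 deg

∠(j18700 + 1400) = arctan(18700/1400) = 85.72°
∠(j18700 + 18700) = arctan(18700/18700) = 45.00°
∠H(j18700) = 85.72° − 45.00° = 40.72°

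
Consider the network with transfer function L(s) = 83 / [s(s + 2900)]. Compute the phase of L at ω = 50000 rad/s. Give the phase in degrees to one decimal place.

-176.7°

∠(j50000 + 2900) = arctan(50000/2900) = 86.68°
∠(j50000) = 90.00°
∠L(j50000) = − (86.68° + 90.00°) = -176.68°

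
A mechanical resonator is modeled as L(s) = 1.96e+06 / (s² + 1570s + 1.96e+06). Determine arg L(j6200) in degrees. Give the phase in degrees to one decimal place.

∠[(j6200)² + 1570(j6200) + 1.96e+06] = ∠[-3.648e+07 + j9.734e+06] = 165.06°
∠L(j6200) = −165.06° = -165.06°

-165.1°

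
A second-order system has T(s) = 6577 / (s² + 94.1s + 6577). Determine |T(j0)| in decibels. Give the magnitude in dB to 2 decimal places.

0.00 dB

T(0) = 6577 / 6577 = 1
20 log₁₀(1) = 0.000 dB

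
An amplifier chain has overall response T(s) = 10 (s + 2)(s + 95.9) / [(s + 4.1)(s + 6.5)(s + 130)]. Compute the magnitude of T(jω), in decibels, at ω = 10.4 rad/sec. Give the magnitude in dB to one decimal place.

|j10.4 + 2| = √(10.4² + 2²) = 10.59
|j10.4 + 95.9| = √(10.4² + 95.9²) = 96.46
|j10.4 + 4.1| = √(10.4² + 4.1²) = 11.18
|j10.4 + 6.5| = √(10.4² + 6.5²) = 12.26
|j10.4 + 130| = √(10.4² + 130²) = 130.4
|T(j10.4)| = 10 × 10.59 × 96.46 / (11.18 × 12.26 × 130.4) = 0.57136
20 log₁₀(0.57136) = -4.86 dB

-4.9 dB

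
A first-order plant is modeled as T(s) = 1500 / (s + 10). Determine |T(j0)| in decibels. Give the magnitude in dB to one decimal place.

43.5 dB

T(0) = 1500 / 10 = 150
20 log₁₀(150) = 43.52 dB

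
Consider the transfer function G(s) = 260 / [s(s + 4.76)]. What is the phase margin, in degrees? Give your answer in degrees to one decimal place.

16.8°

Gain crossover: |G(jω)| = 1 at ω ≈ 15.8 rad/s.
∠G(j15.8) = −90° − arctan(15.8/4.76) ≈ -163.21°
PM = 180° + (-163.21°) = 16.79°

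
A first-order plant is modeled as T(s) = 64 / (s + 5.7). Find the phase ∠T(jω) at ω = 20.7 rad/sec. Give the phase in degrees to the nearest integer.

∠(j20.7 + 5.7) = arctan(20.7/5.7) = 74.60°
∠T(j20.7) = −74.60° = -74.60°

-75°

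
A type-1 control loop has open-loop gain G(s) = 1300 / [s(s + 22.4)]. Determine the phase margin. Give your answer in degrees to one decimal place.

Gain crossover: |G(jω)| = 1 at ω ≈ 32.8 rad/sec.
∠G(j32.8) = −90° − arctan(32.8/22.4) ≈ -145.64°
PM = 180° + (-145.64°) = 34.36°

34.4°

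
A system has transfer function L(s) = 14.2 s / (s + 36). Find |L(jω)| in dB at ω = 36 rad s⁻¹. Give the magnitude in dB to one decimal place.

|j36| = 36
|j36 + 36| = √(36² + 36²) = 50.91
|L(j36)| = 14.2 × 36 / 50.91 = 10.041
20 log₁₀(10.041) = 20.04 dB

20.0 dB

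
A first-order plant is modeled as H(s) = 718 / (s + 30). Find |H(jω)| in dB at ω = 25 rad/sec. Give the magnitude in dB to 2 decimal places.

25.29 dB

|j25 + 30| = √(25² + 30²) = 39.05
|H(j25)| = 718 / 39.05 = 18.386
20 log₁₀(18.386) = 25.290 dB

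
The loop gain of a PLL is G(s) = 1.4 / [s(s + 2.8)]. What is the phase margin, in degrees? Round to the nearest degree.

80°

Gain crossover: |G(jω)| = 1 at ω ≈ 0.492 rad/s.
∠G(j0.492) = −90° − arctan(0.492/2.8) ≈ -99.97°
PM = 180° + (-99.97°) = 80.03°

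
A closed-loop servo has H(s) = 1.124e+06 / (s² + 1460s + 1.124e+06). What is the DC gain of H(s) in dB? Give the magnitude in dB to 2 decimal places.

0.00 dB

H(0) = 1.124e+06 / 1.124e+06 = 1
20 log₁₀(1) = 0.000 dB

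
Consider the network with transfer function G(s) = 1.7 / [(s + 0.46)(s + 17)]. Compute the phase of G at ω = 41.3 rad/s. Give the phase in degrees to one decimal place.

-157.0°

∠(j41.3 + 0.46) = arctan(41.3/0.46) = 89.36°
∠(j41.3 + 17) = arctan(41.3/17) = 67.63°
∠G(j41.3) = − (89.36° + 67.63°) = -156.99°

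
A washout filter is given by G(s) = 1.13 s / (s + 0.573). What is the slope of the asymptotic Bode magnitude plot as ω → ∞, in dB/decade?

0 dB/decade

With 1 zero and 1 pole, the high-frequency asymptotic slope is 20 × (1 − 1) = 0 dB/decade.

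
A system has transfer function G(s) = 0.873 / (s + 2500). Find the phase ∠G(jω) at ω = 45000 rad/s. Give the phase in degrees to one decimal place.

∠(j45000 + 2500) = arctan(45000/2500) = 86.82°
∠G(j45000) = −86.82° = -86.82°

-86.8°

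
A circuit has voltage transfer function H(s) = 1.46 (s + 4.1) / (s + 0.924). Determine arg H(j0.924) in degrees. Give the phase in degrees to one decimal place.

∠(j0.924 + 4.1) = arctan(0.924/4.1) = 12.70°
∠(j0.924 + 0.924) = arctan(0.924/0.924) = 45.00°
∠H(j0.924) = 12.70° − 45.00° = -32.30°

-32.3 deg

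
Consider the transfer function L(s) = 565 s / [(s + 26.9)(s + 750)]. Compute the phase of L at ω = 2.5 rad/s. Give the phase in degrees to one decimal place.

∠(j2.5) = 90.00°
∠(j2.5 + 26.9) = arctan(2.5/26.9) = 5.31°
∠(j2.5 + 750) = arctan(2.5/750) = 0.19°
∠L(j2.5) = 90.00° − (5.31° + 0.19°) = 84.50°

84.5°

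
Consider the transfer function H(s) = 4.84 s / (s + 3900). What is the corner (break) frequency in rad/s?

3900 rad/s

The single real pole at s = −3900 gives a corner at ω = 3900 rad/s.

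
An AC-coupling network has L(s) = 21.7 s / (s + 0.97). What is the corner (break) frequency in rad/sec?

The single real pole at s = −0.97 gives a corner at ω = 0.97 rad/sec.

0.97 rad/sec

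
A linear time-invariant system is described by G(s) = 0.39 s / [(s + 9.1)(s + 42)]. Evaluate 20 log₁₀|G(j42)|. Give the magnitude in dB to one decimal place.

|j42| = 42
|j42 + 9.1| = √(42² + 9.1²) = 42.97
|j42 + 42| = √(42² + 42²) = 59.4
|G(j42)| = 0.39 × 42 / (42.97 × 59.4) = 0.0064171
20 log₁₀(0.0064171) = -43.85 dB

-43.9 dB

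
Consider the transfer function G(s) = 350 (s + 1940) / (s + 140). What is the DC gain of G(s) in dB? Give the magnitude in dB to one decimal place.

73.7 dB

G(0) = 350 × 1940 / 140 = 4850
20 log₁₀(4850) = 73.71 dB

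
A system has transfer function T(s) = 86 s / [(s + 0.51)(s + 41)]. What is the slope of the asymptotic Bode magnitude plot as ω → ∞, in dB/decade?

With 1 zero and 2 poles, the high-frequency asymptotic slope is 20 × (1 − 2) = -20 dB/decade.

-20 dB/decade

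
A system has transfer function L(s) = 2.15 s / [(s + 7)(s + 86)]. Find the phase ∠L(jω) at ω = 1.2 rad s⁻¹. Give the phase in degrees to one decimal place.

79.5°

∠(j1.2) = 90.00°
∠(j1.2 + 7) = arctan(1.2/7) = 9.73°
∠(j1.2 + 86) = arctan(1.2/86) = 0.80°
∠L(j1.2) = 90.00° − (9.73° + 0.80°) = 79.47°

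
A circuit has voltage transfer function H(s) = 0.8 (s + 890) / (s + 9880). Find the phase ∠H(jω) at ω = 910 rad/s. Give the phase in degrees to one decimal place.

40.4°

∠(j910 + 890) = arctan(910/890) = 45.64°
∠(j910 + 9880) = arctan(910/9880) = 5.26°
∠H(j910) = 45.64° − 5.26° = 40.37°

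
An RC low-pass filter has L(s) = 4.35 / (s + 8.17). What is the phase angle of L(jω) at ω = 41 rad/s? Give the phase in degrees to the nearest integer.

-79 deg

∠(j41 + 8.17) = arctan(41/8.17) = 78.73°
∠L(j41) = −78.73° = -78.73°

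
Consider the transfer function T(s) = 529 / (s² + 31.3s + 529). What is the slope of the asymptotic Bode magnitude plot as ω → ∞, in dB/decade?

With 0 zeros and 2 poles, the high-frequency asymptotic slope is 20 × (0 − 2) = -40 dB/decade.

-40 dB/decade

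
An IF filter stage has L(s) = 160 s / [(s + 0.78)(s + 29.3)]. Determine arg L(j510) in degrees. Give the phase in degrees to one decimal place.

-86.6°

∠(j510) = 90.00°
∠(j510 + 0.78) = arctan(510/0.78) = 89.91°
∠(j510 + 29.3) = arctan(510/29.3) = 86.71°
∠L(j510) = 90.00° − (89.91° + 86.71°) = -86.62°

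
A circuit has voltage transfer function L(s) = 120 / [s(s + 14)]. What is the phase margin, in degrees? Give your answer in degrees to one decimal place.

61.7°

Gain crossover: |L(jω)| = 1 at ω ≈ 7.55 rad s⁻¹.
∠L(j7.55) = −90° − arctan(7.55/14) ≈ -118.32°
PM = 180° + (-118.32°) = 61.68°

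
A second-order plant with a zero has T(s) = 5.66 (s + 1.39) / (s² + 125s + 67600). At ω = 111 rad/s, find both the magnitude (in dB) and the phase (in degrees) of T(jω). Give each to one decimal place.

|j111 + 1.39| = √(111² + 1.39²) = 111
|(j111)² + 125(j111) + 67600| = |55279 + j13875| = 5.699e+04
|T(j111)| = 5.66 × 111 / 5.699e+04 = 0.011024
20 log₁₀(0.011024) = -39.15 dB
∠(j111 + 1.39) = arctan(111/1.39) = 89.28°
∠[(j111)² + 125(j111) + 67600] = ∠[55279 + j13875] = 14.09°
∠T(j111) = 89.28° − 14.09° = 75.19°

|T| = -39.2 dB, ∠T = 75.2°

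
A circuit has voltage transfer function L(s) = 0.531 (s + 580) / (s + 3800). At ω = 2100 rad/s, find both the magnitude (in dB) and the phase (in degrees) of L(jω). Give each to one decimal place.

|j2100 + 580| = √(2100² + 580²) = 2179
|j2100 + 3800| = √(2100² + 3800²) = 4342
|L(j2100)| = 0.531 × 2179 / 4342 = 0.26645
20 log₁₀(0.26645) = -11.49 dB
∠(j2100 + 580) = arctan(2100/580) = 74.56°
∠(j2100 + 3800) = arctan(2100/3800) = 28.93°
∠L(j2100) = 74.56° − 28.93° = 45.63°

|L| = -11.5 dB, ∠L = 45.6 deg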